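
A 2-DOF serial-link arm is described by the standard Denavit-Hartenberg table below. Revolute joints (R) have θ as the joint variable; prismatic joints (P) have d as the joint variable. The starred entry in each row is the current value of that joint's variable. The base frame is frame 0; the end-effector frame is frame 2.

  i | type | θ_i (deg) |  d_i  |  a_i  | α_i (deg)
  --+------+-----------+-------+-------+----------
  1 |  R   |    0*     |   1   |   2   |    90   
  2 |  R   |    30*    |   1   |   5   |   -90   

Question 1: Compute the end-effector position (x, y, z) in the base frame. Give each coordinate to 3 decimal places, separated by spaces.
after link 1: o_1 = (2.0000, 0.0000, 1.0000)
after link 2: o_2 = (6.3301, -1.0000, 3.5000)

6.330 -1.000 3.500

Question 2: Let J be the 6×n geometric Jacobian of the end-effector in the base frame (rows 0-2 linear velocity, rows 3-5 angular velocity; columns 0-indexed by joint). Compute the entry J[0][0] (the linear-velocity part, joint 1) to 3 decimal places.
axis z_0 = ẑ; lever o_n−o_0 = (6.3301,-1.0000,3.5000)
cross product → J_v[:, 0] = (1.0000,6.3301,-0.0000)
J_ω[:, 0] = z_0
entry J[0][0] = 1.0000

1.000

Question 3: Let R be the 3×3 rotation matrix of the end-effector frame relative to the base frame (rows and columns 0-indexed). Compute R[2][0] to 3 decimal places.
0.500

End-effector x-axis (col 0 of R) = (0.8660,0.0000,0.5000)
R[2][0] = 0.5000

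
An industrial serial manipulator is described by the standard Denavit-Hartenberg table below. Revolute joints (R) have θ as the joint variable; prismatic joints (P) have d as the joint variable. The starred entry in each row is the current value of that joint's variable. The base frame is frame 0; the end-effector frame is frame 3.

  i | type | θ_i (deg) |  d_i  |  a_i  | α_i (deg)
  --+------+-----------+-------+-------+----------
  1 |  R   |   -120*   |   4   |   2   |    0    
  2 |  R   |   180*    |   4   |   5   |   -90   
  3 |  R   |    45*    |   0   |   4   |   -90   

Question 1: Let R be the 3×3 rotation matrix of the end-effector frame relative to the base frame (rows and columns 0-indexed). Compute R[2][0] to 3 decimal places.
End-effector x-axis (col 0 of R) = (0.3536,0.6124,-0.7071)
R[2][0] = -0.7071

-0.707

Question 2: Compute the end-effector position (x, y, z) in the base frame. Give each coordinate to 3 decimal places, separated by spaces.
2.914 5.048 5.172

after link 1: o_1 = (-1.0000, -1.7321, 4.0000)
after link 2: o_2 = (1.5000, 2.5981, 8.0000)
after link 3: o_3 = (2.9142, 5.0476, 5.1716)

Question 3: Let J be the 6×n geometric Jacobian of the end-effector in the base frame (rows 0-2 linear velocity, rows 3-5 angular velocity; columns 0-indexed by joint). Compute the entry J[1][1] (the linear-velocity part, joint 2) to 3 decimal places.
axis z_1 = (0.0000,0.0000,1.0000); lever o_n−o_1 = (3.9142,6.7796,1.1716)
cross product → J_v[:, 1] = (-6.7796,3.9142,0.0000)
J_ω[:, 1] = z_1
entry J[1][1] = 3.9142

3.914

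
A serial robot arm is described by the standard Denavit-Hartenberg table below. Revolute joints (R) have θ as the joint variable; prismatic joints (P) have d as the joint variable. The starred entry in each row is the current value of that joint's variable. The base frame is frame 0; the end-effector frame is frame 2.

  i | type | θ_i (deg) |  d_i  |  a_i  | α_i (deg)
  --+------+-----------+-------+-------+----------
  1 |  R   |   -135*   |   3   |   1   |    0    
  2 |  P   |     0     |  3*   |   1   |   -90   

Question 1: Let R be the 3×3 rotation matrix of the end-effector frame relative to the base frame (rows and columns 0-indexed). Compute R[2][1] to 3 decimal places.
End-effector y-axis (col 1 of R) = (0.0000,-0.0000,-1.0000)
R[2][1] = -1.0000

-1.000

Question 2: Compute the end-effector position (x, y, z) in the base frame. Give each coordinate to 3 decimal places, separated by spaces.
after link 1: o_1 = (-0.7071, -0.7071, 3.0000)
after link 2: o_2 = (-1.4142, -1.4142, 6.0000)

-1.414 -1.414 6.000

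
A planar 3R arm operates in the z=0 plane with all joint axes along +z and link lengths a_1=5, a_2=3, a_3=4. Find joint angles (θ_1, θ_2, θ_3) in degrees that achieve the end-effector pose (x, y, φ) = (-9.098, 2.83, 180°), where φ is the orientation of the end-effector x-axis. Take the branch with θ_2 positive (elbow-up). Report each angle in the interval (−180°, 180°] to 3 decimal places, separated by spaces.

120.000 90.003 -30.003

wrist centre = target − a_3·(cos φ, sin φ) = (-5.0980, 2.8300)
cos θ_2 = (33.9985−5²−3²)/(2·5·3) = -0.0000; θ_2 = 90.0029° (elbow-up)
β = atan2(2.8300,-5.0980) = 150.9645°; ψ = atan2(3.0000,4.9999) = 30.9645°
θ_1 = β − ψ = 120.0000°
θ_3 = φ − θ_1 − θ_2 = -30.0028° (wrapped to (-180°,180°])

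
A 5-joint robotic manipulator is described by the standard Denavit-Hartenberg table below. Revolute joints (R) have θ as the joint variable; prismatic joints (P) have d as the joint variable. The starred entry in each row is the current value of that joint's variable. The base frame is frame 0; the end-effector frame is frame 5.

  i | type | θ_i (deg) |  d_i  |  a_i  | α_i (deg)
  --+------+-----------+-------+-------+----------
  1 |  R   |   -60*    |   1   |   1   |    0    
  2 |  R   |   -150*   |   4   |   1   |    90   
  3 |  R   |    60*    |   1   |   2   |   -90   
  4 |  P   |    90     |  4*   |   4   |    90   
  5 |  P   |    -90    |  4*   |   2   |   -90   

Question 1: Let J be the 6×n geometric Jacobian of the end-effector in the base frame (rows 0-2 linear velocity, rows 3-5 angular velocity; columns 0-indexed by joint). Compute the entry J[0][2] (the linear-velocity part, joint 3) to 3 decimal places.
axis z_2 = (0.5000,0.8660,0.0000); lever o_n−o_2 = (-2.5981,-1.9641,6.1962)
cross product → J_v[:, 2] = (5.3660,-3.0981,1.2679)
J_ω[:, 2] = z_2
entry J[0][2] = 5.3660

5.366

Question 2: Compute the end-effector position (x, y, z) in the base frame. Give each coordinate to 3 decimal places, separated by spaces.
-2.964 -2.330 11.196

after link 1: o_1 = (0.5000, -0.8660, 1.0000)
after link 2: o_2 = (-0.3660, -0.3660, 5.0000)
after link 3: o_3 = (-0.7321, 1.0000, 6.7321)
after link 4: o_4 = (0.2679, -4.1962, 8.7321)
after link 5: o_5 = (-2.9641, -2.3301, 11.1962)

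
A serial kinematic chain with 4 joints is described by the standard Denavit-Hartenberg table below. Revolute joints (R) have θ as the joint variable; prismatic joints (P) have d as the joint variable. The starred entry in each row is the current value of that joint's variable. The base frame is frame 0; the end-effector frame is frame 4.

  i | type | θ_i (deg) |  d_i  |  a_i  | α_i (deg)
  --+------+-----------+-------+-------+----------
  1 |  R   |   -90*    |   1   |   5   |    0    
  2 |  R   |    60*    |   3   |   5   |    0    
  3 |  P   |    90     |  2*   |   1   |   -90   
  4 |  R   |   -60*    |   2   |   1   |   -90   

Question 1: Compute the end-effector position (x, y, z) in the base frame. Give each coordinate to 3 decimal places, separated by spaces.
after link 1: o_1 = (0.0000, -5.0000, 1.0000)
after link 2: o_2 = (4.3301, -7.5000, 4.0000)
after link 3: o_3 = (4.8301, -6.6340, 6.0000)
after link 4: o_4 = (3.3481, -5.2010, 6.8660)

3.348 -5.201 6.866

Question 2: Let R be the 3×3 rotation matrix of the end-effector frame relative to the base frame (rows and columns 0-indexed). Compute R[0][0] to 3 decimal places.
0.250

End-effector x-axis (col 0 of R) = (0.2500,0.4330,0.8660)
R[0][0] = 0.2500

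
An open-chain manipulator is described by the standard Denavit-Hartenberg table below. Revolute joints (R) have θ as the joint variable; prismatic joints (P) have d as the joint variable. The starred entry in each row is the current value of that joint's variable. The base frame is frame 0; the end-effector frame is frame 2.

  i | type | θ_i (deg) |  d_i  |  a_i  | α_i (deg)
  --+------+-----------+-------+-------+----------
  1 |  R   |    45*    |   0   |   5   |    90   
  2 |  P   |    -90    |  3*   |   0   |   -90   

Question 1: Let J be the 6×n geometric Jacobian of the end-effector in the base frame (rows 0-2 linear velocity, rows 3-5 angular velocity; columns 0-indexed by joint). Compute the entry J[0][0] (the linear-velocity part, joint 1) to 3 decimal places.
-1.414

axis z_0 = ẑ; lever o_n−o_0 = (5.6569,1.4142,0.0000)
cross product → J_v[:, 0] = (-1.4142,5.6569,0.0000)
J_ω[:, 0] = z_0
entry J[0][0] = -1.4142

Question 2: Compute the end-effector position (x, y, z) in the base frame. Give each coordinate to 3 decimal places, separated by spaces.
after link 1: o_1 = (3.5355, 3.5355, 0.0000)
after link 2: o_2 = (5.6569, 1.4142, 0.0000)

5.657 1.414 0.000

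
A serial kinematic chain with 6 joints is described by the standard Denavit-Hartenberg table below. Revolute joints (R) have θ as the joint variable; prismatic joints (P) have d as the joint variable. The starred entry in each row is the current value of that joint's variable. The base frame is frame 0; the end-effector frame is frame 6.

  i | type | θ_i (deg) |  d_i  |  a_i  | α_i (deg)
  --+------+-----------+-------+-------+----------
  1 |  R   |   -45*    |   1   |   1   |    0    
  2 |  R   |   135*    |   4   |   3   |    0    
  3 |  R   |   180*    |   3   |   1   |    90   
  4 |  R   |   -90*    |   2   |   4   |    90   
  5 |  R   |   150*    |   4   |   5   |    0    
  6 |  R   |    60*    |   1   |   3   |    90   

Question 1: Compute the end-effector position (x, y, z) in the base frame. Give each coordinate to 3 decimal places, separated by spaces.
-2.293 6.293 10.928

after link 1: o_1 = (0.7071, -0.7071, 1.0000)
after link 2: o_2 = (0.7071, 2.2929, 5.0000)
after link 3: o_3 = (0.7071, 1.2929, 8.0000)
after link 4: o_4 = (-1.2929, 1.2929, 4.0000)
after link 5: o_5 = (-3.7929, 5.2929, 8.3301)
after link 6: o_6 = (-2.2929, 6.2929, 10.9282)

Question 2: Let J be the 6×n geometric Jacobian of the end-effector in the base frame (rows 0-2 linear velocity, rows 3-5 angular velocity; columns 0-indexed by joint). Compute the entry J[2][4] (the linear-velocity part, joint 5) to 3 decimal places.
1.000

axis z_4 = (0.0000,1.0000,-0.0000); lever o_n−o_4 = (-1.0000,5.0000,6.9282)
cross product → J_v[:, 4] = (6.9282,-0.0000,1.0000)
J_ω[:, 4] = z_4
entry J[2][4] = 1.0000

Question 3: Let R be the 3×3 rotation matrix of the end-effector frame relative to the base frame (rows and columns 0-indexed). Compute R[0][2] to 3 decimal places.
-0.866

End-effector z-axis (col 2 of R) = (-0.8660,0.0000,0.5000)
R[0][2] = -0.8660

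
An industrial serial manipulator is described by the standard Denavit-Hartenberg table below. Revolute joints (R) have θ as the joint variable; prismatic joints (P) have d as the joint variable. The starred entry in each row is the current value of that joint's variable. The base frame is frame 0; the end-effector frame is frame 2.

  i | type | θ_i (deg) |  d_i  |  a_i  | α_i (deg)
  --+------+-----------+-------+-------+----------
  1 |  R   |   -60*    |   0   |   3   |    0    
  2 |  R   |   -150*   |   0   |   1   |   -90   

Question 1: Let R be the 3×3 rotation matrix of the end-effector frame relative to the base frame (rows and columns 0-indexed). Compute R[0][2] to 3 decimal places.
End-effector z-axis (col 2 of R) = (-0.5000,-0.8660,0.0000)
R[0][2] = -0.5000

-0.500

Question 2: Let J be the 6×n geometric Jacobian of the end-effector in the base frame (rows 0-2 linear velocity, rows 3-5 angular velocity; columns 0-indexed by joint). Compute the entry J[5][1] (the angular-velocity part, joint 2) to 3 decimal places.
axis z_1 = (0.0000,0.0000,1.0000); lever o_n−o_1 = (-0.8660,0.5000,0.0000)
cross product → J_v[:, 1] = (-0.5000,-0.8660,0.0000)
J_ω[:, 1] = z_1
entry J[5][1] = 1.0000

1.000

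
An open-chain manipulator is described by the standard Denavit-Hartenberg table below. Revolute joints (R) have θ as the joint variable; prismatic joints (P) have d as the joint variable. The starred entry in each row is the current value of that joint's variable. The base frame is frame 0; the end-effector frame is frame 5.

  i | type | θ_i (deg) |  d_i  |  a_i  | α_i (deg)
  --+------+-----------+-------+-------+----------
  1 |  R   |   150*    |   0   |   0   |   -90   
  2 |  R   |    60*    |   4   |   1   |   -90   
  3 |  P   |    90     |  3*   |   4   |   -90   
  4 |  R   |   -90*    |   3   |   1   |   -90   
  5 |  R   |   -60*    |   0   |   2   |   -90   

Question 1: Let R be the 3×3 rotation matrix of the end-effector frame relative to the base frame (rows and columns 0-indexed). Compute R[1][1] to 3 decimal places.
-0.866

End-effector y-axis (col 1 of R) = (-0.5000,-0.8660,0.0000)
R[1][1] = -0.8660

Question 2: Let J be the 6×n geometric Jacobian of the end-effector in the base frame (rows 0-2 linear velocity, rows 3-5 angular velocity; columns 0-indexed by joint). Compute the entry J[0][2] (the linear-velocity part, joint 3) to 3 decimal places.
prismatic axis z_2 = (0.7500,-0.4330,-0.5000)
J_v[:, 2] = z_2; J_ω[:, 2] = (0,0,0)
entry J[0][2] = 0.7500

0.750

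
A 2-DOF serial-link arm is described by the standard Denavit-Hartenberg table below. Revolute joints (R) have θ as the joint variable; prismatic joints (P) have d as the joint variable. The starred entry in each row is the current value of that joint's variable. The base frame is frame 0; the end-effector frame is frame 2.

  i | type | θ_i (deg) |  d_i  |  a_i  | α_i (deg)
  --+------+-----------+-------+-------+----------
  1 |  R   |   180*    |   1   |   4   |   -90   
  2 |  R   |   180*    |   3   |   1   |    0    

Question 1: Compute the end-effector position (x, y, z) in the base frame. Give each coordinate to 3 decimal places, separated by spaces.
-3.000 -3.000 1.000

after link 1: o_1 = (-4.0000, 0.0000, 1.0000)
after link 2: o_2 = (-3.0000, -3.0000, 1.0000)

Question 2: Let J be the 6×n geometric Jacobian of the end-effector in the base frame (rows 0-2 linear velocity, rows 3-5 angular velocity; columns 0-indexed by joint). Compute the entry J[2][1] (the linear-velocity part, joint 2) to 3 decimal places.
axis z_1 = (-0.0000,-1.0000,0.0000); lever o_n−o_1 = (1.0000,-3.0000,0.0000)
cross product → J_v[:, 1] = (0.0000,0.0000,1.0000)
J_ω[:, 1] = z_1
entry J[2][1] = 1.0000

1.000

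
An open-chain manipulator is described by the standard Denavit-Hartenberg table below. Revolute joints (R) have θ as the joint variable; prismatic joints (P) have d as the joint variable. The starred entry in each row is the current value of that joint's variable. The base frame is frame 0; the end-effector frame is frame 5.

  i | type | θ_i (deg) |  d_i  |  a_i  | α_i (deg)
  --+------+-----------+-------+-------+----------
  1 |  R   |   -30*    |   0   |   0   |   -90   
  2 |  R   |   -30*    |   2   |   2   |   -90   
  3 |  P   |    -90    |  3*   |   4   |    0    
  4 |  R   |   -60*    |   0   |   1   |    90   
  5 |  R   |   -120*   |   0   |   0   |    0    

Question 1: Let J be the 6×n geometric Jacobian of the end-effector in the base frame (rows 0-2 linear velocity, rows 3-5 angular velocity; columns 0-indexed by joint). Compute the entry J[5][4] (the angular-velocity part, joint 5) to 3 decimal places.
axis z_4 = (-0.8080,-0.5335,-0.2500); lever o_n−o_4 = (0.0000,0.0000,0.0000)
cross product → J_v[:, 4] = (0.0000,0.0000,0.0000)
J_ω[:, 4] = z_4
entry J[5][4] = -0.2500

-0.250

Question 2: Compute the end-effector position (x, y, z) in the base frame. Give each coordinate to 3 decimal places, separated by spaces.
5.400 4.388 -2.031

after link 1: o_1 = (0.0000, 0.0000, 0.0000)
after link 2: o_2 = (2.5000, 0.8660, 1.0000)
after link 3: o_3 = (5.7990, 3.5801, -1.5981)
after link 4: o_4 = (5.3995, 4.3881, -2.0311)
after link 5: o_5 = (5.3995, 4.3881, -2.0311)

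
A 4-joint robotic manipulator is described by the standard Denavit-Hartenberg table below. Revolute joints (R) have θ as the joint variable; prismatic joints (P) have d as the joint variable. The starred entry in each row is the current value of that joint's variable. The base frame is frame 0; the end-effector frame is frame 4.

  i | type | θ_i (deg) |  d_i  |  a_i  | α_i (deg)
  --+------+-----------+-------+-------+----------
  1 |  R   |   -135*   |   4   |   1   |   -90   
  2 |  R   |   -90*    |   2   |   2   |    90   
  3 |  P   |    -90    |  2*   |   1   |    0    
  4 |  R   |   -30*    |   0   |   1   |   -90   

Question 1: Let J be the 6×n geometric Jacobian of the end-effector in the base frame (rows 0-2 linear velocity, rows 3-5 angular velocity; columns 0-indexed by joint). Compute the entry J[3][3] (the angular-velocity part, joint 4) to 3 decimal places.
0.707

axis z_3 = (0.7071,0.7071,0.0000); lever o_n−o_3 = (-0.6124,0.6124,-0.5000)
cross product → J_v[:, 3] = (-0.3536,0.3536,0.8660)
J_ω[:, 3] = z_3
entry J[3][3] = 0.7071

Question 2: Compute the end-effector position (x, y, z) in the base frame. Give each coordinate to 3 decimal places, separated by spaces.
after link 1: o_1 = (-0.7071, -0.7071, 4.0000)
after link 2: o_2 = (0.7071, -2.1213, 6.0000)
after link 3: o_3 = (1.4142, 0.0000, 6.0000)
after link 4: o_4 = (0.8018, 0.6124, 5.5000)

0.802 0.612 5.500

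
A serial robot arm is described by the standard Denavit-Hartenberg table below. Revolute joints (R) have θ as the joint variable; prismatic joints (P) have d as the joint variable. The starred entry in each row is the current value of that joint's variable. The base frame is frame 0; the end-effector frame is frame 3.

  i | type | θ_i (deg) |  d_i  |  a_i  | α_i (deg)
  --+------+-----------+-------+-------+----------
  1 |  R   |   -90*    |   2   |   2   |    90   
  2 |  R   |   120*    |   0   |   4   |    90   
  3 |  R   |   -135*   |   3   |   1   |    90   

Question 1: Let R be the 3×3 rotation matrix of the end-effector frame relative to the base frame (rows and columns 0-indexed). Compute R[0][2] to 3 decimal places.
End-effector z-axis (col 2 of R) = (-0.7071,-0.3536,-0.6124)
R[0][2] = -0.7071

-0.707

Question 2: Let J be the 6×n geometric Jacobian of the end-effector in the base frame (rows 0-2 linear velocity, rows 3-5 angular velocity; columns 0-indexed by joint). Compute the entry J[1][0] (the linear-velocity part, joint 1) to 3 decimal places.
axis z_0 = ẑ; lever o_n−o_0 = (0.7071,-2.9516,6.3517)
cross product → J_v[:, 0] = (2.9516,0.7071,-0.0000)
J_ω[:, 0] = z_0
entry J[1][0] = 0.7071

0.707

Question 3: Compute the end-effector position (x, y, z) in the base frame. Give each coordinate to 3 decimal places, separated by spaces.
0.707 -2.952 6.352

after link 1: o_1 = (0.0000, -2.0000, 2.0000)
after link 2: o_2 = (0.0000, -0.0000, 5.4641)
after link 3: o_3 = (0.7071, -2.9516, 6.3517)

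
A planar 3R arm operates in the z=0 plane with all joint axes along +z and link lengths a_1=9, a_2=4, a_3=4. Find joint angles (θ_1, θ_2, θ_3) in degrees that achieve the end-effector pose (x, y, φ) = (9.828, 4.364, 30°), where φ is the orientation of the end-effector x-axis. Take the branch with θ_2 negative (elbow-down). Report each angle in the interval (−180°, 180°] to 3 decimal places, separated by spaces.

45.000 -135.001 120.000

wrist centre = target − a_3·(cos φ, sin φ) = (6.3639, 2.3640)
cos θ_2 = (46.0877−9²−4²)/(2·9·4) = -0.7071; θ_2 = -135.0007° (elbow-down)
β = atan2(2.3640,6.3639) = 20.3785°; ψ = atan2(-2.8284,6.1715) = -24.6218°
θ_1 = β − ψ = 45.0004°
θ_3 = φ − θ_1 − θ_2 = 120.0003° (wrapped to (-180°,180°])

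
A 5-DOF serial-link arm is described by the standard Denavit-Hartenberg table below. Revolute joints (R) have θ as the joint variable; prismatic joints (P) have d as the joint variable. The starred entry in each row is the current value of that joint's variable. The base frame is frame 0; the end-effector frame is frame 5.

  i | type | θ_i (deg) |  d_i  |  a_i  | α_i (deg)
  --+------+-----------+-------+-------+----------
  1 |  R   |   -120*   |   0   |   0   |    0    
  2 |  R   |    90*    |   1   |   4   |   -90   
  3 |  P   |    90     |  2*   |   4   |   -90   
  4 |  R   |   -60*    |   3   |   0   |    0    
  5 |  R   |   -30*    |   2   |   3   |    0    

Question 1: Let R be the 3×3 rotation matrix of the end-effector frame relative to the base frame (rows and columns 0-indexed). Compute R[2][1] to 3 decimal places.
-1.000

End-effector y-axis (col 1 of R) = (0.0000,-0.0000,-1.0000)
R[2][1] = -1.0000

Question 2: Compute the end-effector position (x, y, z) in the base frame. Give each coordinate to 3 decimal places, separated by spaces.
after link 1: o_1 = (0.0000, 0.0000, 0.0000)
after link 2: o_2 = (3.4641, -2.0000, 1.0000)
after link 3: o_3 = (4.4641, -0.2679, -3.0000)
after link 4: o_4 = (1.8660, 1.2321, -3.0000)
after link 5: o_5 = (1.6340, 4.8301, -3.0000)

1.634 4.830 -3.000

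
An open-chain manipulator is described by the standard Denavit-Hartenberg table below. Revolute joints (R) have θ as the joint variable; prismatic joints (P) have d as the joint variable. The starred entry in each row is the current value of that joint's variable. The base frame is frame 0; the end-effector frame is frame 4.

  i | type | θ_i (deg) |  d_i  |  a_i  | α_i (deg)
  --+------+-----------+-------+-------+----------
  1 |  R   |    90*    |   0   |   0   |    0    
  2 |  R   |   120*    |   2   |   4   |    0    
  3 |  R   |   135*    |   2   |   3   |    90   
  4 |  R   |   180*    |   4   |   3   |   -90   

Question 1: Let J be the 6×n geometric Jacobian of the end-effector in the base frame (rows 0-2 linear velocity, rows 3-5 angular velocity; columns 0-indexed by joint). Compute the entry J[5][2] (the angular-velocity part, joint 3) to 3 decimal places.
axis z_2 = (0.0000,0.0000,1.0000); lever o_n−o_2 = (-1.0353,-3.8637,2.0000)
cross product → J_v[:, 2] = (3.8637,-1.0353,0.0000)
J_ω[:, 2] = z_2
entry J[5][2] = 1.0000

1.000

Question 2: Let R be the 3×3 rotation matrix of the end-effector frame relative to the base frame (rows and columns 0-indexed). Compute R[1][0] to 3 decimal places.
End-effector x-axis (col 0 of R) = (-0.9659,0.2588,0.0000)
R[1][0] = 0.2588

0.259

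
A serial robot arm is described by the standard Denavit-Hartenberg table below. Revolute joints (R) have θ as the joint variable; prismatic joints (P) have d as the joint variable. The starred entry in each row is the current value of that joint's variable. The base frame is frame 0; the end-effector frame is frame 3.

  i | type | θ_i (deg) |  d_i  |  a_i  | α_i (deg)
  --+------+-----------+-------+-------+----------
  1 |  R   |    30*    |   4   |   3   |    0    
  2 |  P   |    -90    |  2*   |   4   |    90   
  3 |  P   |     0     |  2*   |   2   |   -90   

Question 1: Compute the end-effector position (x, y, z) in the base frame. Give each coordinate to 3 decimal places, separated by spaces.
after link 1: o_1 = (2.5981, 1.5000, 4.0000)
after link 2: o_2 = (4.5981, -1.9641, 6.0000)
after link 3: o_3 = (3.8660, -4.6962, 6.0000)

3.866 -4.696 6.000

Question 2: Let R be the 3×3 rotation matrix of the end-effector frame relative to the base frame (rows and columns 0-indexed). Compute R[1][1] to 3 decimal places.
0.500

End-effector y-axis (col 1 of R) = (0.8660,0.5000,0.0000)
R[1][1] = 0.5000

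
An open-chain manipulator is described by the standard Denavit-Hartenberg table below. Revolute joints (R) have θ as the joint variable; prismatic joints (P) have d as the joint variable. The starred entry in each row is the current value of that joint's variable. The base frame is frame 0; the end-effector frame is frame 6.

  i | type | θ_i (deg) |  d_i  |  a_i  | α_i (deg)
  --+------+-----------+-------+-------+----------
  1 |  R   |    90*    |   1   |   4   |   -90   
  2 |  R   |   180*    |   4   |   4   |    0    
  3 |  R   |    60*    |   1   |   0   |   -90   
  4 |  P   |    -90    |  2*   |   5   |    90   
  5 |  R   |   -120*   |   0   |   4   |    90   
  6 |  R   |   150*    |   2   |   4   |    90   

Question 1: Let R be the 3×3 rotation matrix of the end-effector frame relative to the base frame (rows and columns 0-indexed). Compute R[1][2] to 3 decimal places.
End-effector z-axis (col 2 of R) = (0.2500,0.0580,-0.9665)
R[1][2] = 0.0580

0.058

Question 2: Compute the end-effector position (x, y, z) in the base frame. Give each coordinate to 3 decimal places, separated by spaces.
-8.000 3.196 0.536

after link 1: o_1 = (0.0000, 4.0000, 1.0000)
after link 2: o_2 = (-4.0000, 0.0000, 1.0000)
after link 3: o_3 = (-5.0000, 0.0000, 1.0000)
after link 4: o_4 = (-10.0000, 1.7321, 2.0000)
after link 5: o_5 = (-8.0000, -1.2679, 0.2679)
after link 6: o_6 = (-8.0000, 3.1962, 0.5359)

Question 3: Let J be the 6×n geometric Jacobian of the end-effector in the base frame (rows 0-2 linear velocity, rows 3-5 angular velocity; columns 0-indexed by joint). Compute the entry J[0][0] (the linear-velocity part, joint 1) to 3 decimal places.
axis z_0 = ẑ; lever o_n−o_0 = (-8.0000,3.1962,0.5359)
cross product → J_v[:, 0] = (-3.1962,-8.0000,0.0000)
J_ω[:, 0] = z_0
entry J[0][0] = -3.1962

-3.196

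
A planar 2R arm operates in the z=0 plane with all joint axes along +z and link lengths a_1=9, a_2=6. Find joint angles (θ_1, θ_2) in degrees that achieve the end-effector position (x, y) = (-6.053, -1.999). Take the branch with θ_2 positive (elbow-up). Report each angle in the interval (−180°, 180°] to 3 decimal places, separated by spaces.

cos θ_2 = (40.6348−9²−6²)/(2·9·6) = -0.7071; θ_2 = 134.9982° (elbow-up)
β = atan2(-1.9990,-6.0530) = -161.7242°; ψ = atan2(4.2428,4.7575) = 41.7269°
θ_1 = β − ψ = -203.4511°

156.549 134.998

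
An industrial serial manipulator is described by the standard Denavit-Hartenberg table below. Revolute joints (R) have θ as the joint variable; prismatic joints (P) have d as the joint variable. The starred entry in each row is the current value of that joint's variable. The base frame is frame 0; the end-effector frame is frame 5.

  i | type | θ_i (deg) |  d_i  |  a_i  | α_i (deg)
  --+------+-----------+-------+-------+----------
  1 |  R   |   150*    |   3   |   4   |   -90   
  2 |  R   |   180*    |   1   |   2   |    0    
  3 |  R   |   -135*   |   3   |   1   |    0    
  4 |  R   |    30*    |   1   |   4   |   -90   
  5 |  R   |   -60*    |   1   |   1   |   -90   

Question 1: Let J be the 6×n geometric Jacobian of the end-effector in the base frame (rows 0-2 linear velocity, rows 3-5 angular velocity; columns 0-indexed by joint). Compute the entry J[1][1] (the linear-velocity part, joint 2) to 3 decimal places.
-2.656

axis z_1 = (-0.5000,-0.8660,0.0000); lever o_n−o_1 = (-1.9855,-5.6272,-5.3126)
cross product → J_v[:, 1] = (4.6008,-2.6563,1.0941)
J_ω[:, 1] = z_1
entry J[1][1] = -2.6563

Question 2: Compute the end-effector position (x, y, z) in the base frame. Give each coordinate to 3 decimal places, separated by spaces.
-5.450 -3.627 -2.313

after link 1: o_1 = (-3.4641, 2.0000, 3.0000)
after link 2: o_2 = (-2.2321, 0.1340, 3.0000)
after link 3: o_3 = (-4.3444, -2.1105, 2.2929)
after link 4: o_4 = (-5.7410, -2.4589, -1.5708)
after link 5: o_5 = (-5.4496, -3.6272, -2.3126)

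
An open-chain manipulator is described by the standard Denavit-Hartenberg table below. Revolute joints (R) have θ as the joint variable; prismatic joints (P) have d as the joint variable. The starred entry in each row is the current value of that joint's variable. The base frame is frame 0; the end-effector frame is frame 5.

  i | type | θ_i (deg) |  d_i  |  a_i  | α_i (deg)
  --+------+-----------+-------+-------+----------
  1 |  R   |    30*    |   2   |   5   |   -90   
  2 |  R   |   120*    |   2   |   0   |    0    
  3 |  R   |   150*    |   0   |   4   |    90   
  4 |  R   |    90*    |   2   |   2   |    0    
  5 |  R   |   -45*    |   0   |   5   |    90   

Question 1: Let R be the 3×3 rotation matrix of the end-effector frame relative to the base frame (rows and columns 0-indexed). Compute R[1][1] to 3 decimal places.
-0.500

End-effector y-axis (col 1 of R) = (-0.8660,-0.5000,-0.0000)
R[1][1] = -0.5000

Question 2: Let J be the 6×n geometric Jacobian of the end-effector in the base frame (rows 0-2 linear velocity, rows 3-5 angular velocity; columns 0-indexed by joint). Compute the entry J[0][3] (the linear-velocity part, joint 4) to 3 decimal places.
axis z_3 = (-0.8660,-0.5000,-0.0000); lever o_n−o_3 = (-4.4998,3.7939,3.5355)
cross product → J_v[:, 3] = (-1.7678,3.0619,-5.5355)
J_ω[:, 3] = z_3
entry J[0][3] = -1.7678

-1.768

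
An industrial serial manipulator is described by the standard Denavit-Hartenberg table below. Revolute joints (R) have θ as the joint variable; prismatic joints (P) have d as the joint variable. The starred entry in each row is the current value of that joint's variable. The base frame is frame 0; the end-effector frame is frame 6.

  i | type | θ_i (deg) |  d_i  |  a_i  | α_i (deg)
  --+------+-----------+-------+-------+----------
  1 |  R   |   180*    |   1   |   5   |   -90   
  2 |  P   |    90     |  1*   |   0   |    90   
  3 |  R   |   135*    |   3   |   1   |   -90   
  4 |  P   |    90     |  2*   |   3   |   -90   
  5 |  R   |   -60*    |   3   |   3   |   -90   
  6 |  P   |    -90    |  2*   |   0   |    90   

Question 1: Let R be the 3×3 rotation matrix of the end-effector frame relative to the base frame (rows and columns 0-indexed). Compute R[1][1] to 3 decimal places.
End-effector y-axis (col 1 of R) = (0.8660,-0.3536,-0.3536)
R[1][1] = -0.3536

-0.354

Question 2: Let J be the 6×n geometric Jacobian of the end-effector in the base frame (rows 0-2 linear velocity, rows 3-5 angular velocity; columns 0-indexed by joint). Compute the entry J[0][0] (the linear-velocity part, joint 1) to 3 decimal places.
axis z_0 = ẑ; lever o_n−o_0 = (-1.7679,2.9584,2.1300)
cross product → J_v[:, 0] = (-2.9584,-1.7679,0.0000)
J_ω[:, 0] = z_0
entry J[0][0] = -2.9584

-2.958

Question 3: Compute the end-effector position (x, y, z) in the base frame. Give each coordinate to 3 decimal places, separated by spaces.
-1.768 2.958 2.130

after link 1: o_1 = (-5.0000, 0.0000, 1.0000)
after link 2: o_2 = (-5.0000, -1.0000, 1.0000)
after link 3: o_3 = (-8.0000, -1.7071, 1.7071)
after link 4: o_4 = (-5.0000, -0.2929, 3.1213)
after link 5: o_5 = (-3.5000, 3.6655, 2.8371)
after link 6: o_6 = (-1.7679, 2.9584, 2.1300)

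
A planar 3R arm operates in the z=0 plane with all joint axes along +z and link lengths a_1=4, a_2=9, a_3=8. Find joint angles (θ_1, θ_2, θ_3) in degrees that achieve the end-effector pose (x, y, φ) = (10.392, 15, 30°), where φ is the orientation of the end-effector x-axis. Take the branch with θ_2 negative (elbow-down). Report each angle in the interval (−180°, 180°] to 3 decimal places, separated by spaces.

wrist centre = target − a_3·(cos φ, sin φ) = (3.4638, 11.0000)
cos θ_2 = (132.9979−4²−9²)/(2·4·9) = 0.5000; θ_2 = -60.0019° (elbow-down)
β = atan2(11.0000,3.4638) = 72.5213°; ψ = atan2(-7.7944,8.4997) = -42.5213°
θ_1 = β − ψ = 115.0425°
θ_3 = φ − θ_1 − θ_2 = -25.0406° (wrapped to (-180°,180°])

115.043 -60.002 -25.041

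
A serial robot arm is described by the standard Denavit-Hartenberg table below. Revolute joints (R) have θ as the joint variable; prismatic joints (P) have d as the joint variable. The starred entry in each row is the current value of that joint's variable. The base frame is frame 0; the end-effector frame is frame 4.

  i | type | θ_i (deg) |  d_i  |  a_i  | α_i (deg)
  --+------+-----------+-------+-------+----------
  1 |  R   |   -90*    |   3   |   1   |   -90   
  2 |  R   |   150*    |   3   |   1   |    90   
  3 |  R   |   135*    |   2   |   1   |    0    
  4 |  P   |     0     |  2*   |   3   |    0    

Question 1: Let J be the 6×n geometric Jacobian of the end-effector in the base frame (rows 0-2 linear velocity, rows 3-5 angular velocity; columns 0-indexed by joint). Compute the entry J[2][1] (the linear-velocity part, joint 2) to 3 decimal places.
-3.583

axis z_1 = (1.0000,0.0000,0.0000); lever o_n−o_1 = (5.8284,-3.5835,-2.5499)
cross product → J_v[:, 1] = (0.0000,2.5499,-3.5835)
J_ω[:, 1] = z_1
entry J[2][1] = -3.5835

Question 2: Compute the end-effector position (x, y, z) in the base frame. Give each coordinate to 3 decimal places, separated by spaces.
5.828 -4.583 0.450

after link 1: o_1 = (0.0000, -1.0000, 3.0000)
after link 2: o_2 = (3.0000, -0.1340, 2.5000)
after link 3: o_3 = (3.7071, -1.7463, 1.1215)
after link 4: o_4 = (5.8284, -4.5835, 0.4501)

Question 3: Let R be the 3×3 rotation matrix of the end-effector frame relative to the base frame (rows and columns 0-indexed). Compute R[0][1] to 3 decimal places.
End-effector y-axis (col 1 of R) = (-0.7071,-0.6124,0.3536)
R[0][1] = -0.7071

-0.707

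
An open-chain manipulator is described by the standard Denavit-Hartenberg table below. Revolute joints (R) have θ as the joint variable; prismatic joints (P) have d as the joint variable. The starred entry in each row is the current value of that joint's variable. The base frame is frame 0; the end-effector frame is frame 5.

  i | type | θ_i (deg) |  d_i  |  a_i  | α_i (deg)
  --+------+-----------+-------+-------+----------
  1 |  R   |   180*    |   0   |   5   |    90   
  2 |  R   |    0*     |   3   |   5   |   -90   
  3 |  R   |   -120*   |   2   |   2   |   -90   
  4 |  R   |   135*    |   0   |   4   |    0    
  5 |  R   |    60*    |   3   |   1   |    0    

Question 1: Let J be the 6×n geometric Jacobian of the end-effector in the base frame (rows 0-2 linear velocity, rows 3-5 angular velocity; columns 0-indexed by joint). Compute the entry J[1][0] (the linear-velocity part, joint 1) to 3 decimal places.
-13.495

axis z_0 = ẑ; lever o_n−o_0 = (-13.4953,2.9460,-0.5696)
cross product → J_v[:, 0] = (-2.9460,-13.4953,0.0000)
J_ω[:, 0] = z_0
entry J[1][0] = -13.4953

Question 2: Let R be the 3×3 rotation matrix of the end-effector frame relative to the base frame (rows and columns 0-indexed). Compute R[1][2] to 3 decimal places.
End-effector z-axis (col 2 of R) = (-0.8660,0.5000,0.0000)
R[1][2] = 0.5000

0.500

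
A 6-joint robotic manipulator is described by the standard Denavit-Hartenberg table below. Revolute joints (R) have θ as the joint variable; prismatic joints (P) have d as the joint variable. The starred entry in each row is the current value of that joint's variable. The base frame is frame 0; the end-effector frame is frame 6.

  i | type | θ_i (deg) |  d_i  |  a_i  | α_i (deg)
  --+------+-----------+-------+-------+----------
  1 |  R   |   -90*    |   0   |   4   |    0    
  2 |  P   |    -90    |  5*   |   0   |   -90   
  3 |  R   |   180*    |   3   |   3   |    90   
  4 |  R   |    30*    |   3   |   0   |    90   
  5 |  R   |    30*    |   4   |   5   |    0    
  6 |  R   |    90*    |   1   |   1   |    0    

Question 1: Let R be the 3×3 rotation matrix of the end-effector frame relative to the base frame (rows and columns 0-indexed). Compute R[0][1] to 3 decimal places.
-0.750

End-effector y-axis (col 1 of R) = (-0.7500,0.4330,0.5000)
R[0][1] = -0.7500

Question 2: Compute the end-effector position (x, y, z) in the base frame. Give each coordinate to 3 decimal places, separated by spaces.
8.817 -4.585 -1.366

after link 1: o_1 = (0.0000, -4.0000, 0.0000)
after link 2: o_2 = (0.0000, -4.0000, 5.0000)
after link 3: o_3 = (3.0000, -7.0000, 5.0000)
after link 4: o_4 = (3.0000, -7.0000, 2.0000)
after link 5: o_5 = (8.7500, -5.7010, -0.5000)
after link 6: o_6 = (8.8170, -4.5849, -1.3660)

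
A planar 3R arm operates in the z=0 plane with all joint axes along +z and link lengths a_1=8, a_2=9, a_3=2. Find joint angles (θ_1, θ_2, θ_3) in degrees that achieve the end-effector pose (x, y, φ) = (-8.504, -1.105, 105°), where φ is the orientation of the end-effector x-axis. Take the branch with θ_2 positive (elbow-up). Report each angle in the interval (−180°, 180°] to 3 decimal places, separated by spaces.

135.003 119.998 -150.001

wrist centre = target − a_3·(cos φ, sin φ) = (-7.9864, -3.0369)
cos θ_2 = (73.0044−8²−9²)/(2·8·9) = -0.5000; θ_2 = 119.9980° (elbow-up)
β = atan2(-3.0369,-7.9864) = -159.1805°; ψ = atan2(7.7944,3.5003) = 65.8163°
θ_1 = β − ψ = -224.9967°
θ_3 = φ − θ_1 − θ_2 = -150.0012° (wrapped to (-180°,180°])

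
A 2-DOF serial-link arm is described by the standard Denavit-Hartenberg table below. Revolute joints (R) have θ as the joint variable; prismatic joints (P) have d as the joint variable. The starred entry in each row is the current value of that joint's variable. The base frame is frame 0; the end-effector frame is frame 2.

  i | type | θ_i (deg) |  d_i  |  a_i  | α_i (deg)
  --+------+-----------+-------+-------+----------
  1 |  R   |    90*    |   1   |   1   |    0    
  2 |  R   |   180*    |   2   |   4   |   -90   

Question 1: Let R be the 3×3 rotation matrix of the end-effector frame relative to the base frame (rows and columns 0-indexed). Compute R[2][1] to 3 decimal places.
-1.000

End-effector y-axis (col 1 of R) = (0.0000,-0.0000,-1.0000)
R[2][1] = -1.0000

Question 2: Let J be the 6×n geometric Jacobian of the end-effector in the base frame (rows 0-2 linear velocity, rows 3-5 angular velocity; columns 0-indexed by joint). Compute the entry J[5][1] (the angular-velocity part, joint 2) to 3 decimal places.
1.000

axis z_1 = (0.0000,0.0000,1.0000); lever o_n−o_1 = (-0.0000,-4.0000,2.0000)
cross product → J_v[:, 1] = (4.0000,-0.0000,0.0000)
J_ω[:, 1] = z_1
entry J[5][1] = 1.0000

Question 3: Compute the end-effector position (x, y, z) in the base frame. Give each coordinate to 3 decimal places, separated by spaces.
after link 1: o_1 = (0.0000, 1.0000, 1.0000)
after link 2: o_2 = (-0.0000, -3.0000, 3.0000)

-0.000 -3.000 3.000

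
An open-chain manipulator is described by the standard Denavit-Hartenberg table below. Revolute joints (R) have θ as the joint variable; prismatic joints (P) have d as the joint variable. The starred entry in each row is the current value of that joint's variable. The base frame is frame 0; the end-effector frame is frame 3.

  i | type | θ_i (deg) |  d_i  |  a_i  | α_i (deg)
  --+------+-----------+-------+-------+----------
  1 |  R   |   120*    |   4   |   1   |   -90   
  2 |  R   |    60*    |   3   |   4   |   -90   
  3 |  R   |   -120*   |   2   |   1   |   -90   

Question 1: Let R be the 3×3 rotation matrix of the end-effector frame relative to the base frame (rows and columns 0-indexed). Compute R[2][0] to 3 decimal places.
End-effector x-axis (col 0 of R) = (-0.6250,-0.6495,0.4330)
R[2][0] = 0.4330

0.433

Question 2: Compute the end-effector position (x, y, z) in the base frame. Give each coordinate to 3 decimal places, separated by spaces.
-3.857 -1.051 -0.031

after link 1: o_1 = (-0.5000, 0.8660, 4.0000)
after link 2: o_2 = (-4.0981, 1.0981, 0.5359)
after link 3: o_3 = (-3.8571, -1.0514, -0.0311)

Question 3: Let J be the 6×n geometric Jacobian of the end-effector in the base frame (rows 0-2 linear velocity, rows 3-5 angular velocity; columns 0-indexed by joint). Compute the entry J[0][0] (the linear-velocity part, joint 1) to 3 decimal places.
axis z_0 = ẑ; lever o_n−o_0 = (-3.8571,-1.0514,-0.0311)
cross product → J_v[:, 0] = (1.0514,-3.8571,0.0000)
J_ω[:, 0] = z_0
entry J[0][0] = 1.0514

1.051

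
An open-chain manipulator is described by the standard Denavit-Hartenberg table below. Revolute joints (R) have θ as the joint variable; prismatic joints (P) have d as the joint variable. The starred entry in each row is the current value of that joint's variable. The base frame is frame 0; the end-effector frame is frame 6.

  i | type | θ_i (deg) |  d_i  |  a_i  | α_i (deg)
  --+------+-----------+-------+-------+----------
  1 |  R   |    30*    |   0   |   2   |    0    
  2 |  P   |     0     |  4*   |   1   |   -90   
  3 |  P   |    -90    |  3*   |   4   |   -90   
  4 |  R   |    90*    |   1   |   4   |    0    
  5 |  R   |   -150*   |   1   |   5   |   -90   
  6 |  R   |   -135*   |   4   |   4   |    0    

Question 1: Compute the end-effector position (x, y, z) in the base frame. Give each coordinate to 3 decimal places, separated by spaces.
7.339 2.945 12.550

after link 1: o_1 = (1.7321, 1.0000, 0.0000)
after link 2: o_2 = (2.5981, 1.5000, 4.0000)
after link 3: o_3 = (1.0981, 4.0981, 8.0000)
after link 4: o_4 = (3.9641, 1.1340, 8.0000)
after link 5: o_5 = (2.6651, 5.3840, 10.5000)
after link 6: o_6 = (7.3393, 2.9448, 12.5499)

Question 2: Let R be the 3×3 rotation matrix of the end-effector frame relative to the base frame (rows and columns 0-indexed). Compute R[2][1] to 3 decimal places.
0.354

End-effector y-axis (col 1 of R) = (0.3062,0.8839,0.3536)
R[2][1] = 0.3536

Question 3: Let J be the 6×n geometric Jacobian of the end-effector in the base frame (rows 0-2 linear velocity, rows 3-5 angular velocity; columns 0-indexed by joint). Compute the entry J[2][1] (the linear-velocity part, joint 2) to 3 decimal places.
1.000

prismatic axis z_1 = (0.0000,0.0000,1.0000)
J_v[:, 1] = z_1; J_ω[:, 1] = (0,0,0)
entry J[2][1] = 1.0000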